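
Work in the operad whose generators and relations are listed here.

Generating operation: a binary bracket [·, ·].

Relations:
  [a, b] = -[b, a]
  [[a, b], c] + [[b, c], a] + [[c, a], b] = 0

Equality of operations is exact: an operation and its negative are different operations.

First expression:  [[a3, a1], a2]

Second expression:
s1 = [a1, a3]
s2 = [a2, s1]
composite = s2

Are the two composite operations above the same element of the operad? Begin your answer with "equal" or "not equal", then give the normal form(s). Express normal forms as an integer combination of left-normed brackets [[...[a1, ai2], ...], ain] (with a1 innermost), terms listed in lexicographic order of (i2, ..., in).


equal — both sides give -[[a1, a3], a2]

Reducing the first expression gives -[[a1, a3], a2]
Reducing the second expression gives -[[a1, a3], a2]
The normal forms match — equal.


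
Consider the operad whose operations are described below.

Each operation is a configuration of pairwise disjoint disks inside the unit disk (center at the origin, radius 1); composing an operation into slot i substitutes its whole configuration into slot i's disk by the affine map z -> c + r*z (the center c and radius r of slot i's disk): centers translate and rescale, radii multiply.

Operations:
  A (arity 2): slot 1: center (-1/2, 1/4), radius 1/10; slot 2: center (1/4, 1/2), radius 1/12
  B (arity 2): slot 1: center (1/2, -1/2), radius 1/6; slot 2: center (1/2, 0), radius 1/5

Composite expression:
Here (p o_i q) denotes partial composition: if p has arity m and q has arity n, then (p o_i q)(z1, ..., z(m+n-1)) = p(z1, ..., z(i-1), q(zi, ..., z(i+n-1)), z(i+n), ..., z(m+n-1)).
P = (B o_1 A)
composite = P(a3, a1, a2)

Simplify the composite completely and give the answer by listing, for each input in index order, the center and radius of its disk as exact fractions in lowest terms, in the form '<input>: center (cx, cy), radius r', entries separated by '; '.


a1: center (13/24, -5/12), radius 1/72; a2: center (1/2, 0), radius 1/5; a3: center (5/12, -11/24), radius 1/60

Below B, radii multiply path by path; the a-disk centers shift.
a3: after 2 affine steps, its disk has center (5/12, -11/24), radius 1/60
a1: after 2 affine steps, its disk has center (13/24, -5/12), radius 1/72
a2: after 1 affine step, its disk has center (1/2, 0), radius 1/5


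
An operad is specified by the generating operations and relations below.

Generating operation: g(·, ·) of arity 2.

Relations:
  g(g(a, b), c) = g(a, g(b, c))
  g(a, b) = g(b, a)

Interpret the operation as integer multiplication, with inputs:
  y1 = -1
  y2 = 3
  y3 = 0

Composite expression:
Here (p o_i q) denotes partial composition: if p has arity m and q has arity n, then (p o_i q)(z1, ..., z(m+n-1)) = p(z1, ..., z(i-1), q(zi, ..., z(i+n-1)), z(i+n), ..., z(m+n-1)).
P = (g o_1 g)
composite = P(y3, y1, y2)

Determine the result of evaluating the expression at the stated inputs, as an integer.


0


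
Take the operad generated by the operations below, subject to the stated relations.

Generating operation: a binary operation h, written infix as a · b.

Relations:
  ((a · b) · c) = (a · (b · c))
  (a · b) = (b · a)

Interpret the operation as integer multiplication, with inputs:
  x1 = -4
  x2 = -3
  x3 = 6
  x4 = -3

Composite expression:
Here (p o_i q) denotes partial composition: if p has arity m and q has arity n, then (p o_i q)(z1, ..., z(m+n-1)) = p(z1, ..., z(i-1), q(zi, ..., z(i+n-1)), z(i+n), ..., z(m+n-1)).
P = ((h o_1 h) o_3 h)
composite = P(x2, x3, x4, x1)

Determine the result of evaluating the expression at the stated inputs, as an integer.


-216

(x2 · x3) = -18
(x4 · x1) = 12
((x2 · x3) · (x4 · x1)) = -216


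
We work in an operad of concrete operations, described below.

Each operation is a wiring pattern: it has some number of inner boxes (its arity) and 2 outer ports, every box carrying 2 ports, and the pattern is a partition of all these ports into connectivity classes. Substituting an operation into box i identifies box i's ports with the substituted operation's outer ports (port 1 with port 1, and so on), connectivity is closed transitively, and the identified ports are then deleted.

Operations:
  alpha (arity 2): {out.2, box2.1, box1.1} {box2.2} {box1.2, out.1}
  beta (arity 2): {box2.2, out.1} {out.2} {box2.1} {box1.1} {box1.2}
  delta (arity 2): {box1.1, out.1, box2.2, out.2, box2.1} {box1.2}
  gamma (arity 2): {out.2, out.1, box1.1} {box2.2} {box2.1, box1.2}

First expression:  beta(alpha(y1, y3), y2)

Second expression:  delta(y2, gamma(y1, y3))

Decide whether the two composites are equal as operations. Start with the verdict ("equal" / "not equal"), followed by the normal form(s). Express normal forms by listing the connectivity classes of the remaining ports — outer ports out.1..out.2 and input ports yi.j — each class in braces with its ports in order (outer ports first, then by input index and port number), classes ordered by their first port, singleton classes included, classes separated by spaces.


not equal; the first gives {out.1, y2.2} {out.2} {y1.1, y3.1} {y1.2} {y2.1} {y3.2} and the second {out.1, out.2, y1.1, y2.1} {y1.2, y3.1} {y2.2} {y3.2}

The first expression, normalized: {out.1, y2.2} {out.2} {y1.1, y3.1} {y1.2} {y2.1} {y3.2}
The second expression, normalized: {out.1, out.2, y1.1, y2.1} {y1.2, y3.1} {y2.2} {y3.2}
Different reductions; not equal.


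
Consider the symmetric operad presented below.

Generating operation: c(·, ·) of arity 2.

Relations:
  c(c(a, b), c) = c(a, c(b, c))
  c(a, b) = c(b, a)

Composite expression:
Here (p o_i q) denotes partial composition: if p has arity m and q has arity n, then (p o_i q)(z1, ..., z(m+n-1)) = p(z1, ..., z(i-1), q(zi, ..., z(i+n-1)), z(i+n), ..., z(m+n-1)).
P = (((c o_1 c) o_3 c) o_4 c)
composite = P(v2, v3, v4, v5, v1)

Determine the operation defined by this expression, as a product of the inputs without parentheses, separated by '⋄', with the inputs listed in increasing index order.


v1 ⋄ v2 ⋄ v3 ⋄ v4 ⋄ v5

Any arrangement under c is one operation, so sort the v-inputs.
c(v2, v3) linearizes to v2 ⋄ v3
c(v5, v1) linearizes to v5 ⋄ v1
c(v4, c(v5, v1)) linearizes to v4 ⋄ v5 ⋄ v1
c(c(v2, v3), c(v4, c(v5, v1))) linearizes to v2 ⋄ v3 ⋄ v4 ⋄ v5 ⋄ v1
rearranged into index order: v1 ⋄ v2 ⋄ v3 ⋄ v4 ⋄ v5


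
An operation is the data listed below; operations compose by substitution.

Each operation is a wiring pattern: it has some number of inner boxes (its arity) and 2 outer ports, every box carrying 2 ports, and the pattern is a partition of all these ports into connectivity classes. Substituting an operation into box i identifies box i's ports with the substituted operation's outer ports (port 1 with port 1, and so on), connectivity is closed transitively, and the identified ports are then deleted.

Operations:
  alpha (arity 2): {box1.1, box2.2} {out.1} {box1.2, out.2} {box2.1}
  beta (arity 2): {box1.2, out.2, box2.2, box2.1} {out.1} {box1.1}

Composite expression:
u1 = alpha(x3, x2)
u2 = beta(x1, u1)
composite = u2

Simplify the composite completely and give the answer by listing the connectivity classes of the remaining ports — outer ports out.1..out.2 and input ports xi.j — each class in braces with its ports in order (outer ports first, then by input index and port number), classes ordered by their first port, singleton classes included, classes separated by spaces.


{out.1} {out.2, x1.2, x3.2} {x1.1} {x2.1} {x2.2, x3.1}


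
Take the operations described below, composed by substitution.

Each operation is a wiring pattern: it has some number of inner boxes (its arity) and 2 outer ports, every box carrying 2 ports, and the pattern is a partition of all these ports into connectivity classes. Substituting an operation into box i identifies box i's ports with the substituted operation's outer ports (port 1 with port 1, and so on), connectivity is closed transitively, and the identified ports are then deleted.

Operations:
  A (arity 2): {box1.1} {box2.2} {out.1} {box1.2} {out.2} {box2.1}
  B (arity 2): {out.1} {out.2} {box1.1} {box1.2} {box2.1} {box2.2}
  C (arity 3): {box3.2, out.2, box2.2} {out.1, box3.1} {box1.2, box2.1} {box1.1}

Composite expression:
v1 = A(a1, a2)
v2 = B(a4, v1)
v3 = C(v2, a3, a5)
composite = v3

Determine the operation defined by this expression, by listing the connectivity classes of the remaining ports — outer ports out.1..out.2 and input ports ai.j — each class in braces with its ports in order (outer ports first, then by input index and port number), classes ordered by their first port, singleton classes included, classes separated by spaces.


{out.1, a5.1} {out.2, a3.2, a5.2} {a1.1} {a1.2} {a2.1} {a2.2} {a3.1} {a4.1} {a4.2}

Two ports join when wires chain via C-identified ports.
through A, on inputs (a1, a2): {out.1} {out.2} {a1.1} {a1.2} {a2.1} {a2.2} (out.j = stage outer ports)
through B, on inputs (a4, a1, a2): {out.1} {out.2} {a1.1} {a1.2} {a2.1} {a2.2} {a4.1} {a4.2} (out.j = stage outer ports)
through C, on inputs (a4, a1, a2, a3, a5): {out.1, a5.1} {out.2, a3.2, a5.2} {a1.1} {a1.2} {a2.1} {a2.2} {a3.1} {a4.1} {a4.2} (out.j = stage outer ports)


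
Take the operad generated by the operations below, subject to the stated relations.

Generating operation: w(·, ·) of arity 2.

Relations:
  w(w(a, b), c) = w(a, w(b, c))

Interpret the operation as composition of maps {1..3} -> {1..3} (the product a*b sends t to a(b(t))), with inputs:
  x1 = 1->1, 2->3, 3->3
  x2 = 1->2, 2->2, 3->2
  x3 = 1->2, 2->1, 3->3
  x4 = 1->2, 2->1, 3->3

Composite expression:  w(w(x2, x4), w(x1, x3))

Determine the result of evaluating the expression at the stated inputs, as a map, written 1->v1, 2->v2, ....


w(x2, x4) = 1->2, 2->2, 3->2
w(x1, x3) = 1->3, 2->1, 3->3
w(w(x2, x4), w(x1, x3)) = 1->2, 2->2, 3->2

1->2, 2->2, 3->2


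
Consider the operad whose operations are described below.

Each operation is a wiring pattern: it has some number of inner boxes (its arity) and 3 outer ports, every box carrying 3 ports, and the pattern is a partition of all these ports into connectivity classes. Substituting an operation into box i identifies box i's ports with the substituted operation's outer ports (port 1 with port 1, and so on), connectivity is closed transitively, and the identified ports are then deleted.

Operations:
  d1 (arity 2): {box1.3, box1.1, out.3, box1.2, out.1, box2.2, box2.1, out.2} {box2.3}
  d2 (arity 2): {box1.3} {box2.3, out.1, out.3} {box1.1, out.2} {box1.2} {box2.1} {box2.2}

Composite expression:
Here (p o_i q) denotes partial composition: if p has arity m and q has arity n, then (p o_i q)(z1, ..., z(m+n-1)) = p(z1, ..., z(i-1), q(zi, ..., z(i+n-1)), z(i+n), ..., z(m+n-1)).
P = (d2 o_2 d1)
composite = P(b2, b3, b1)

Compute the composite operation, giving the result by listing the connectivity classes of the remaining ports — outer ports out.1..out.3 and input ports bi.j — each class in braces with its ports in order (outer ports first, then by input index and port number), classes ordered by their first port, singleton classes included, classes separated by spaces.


{out.1, out.3, b1.1, b1.2, b3.1, b3.2, b3.3} {out.2, b2.1} {b1.3} {b2.2} {b2.3}

Reachability decides: close wires over d2-identified ports.
the subtree at d1 composes to {out.1, out.2, out.3, b1.1, b1.2, b3.1, b3.2, b3.3} {b1.3} on (b3, b1); out.j = own outer ports
the subtree at d2 composes to {out.1, out.3, b1.1, b1.2, b3.1, b3.2, b3.3} {out.2, b2.1} {b1.3} {b2.2} {b2.3} on (b2, b3, b1); out.j = own outer ports


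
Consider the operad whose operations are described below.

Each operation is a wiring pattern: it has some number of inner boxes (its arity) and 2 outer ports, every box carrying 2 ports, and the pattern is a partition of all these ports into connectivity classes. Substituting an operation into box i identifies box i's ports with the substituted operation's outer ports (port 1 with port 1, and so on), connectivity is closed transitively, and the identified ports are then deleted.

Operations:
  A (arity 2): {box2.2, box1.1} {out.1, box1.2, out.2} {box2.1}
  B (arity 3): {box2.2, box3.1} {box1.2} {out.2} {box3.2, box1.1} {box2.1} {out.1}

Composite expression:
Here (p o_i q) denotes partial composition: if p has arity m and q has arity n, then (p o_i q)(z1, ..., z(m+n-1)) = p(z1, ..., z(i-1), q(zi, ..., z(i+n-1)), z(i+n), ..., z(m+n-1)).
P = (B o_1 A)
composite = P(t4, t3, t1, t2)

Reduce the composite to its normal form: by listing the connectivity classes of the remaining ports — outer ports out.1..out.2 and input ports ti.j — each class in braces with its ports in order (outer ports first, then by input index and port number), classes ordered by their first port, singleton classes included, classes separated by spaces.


Substituting into B glues patterns; closure does the rest.
the subtree at A composes to {out.1, out.2, t4.2} {t3.1} {t3.2, t4.1} on (t4, t3); out.j = own outer ports
the subtree at B composes to {out.1} {out.2} {t1.1} {t1.2, t2.1} {t2.2, t4.2} {t3.1} {t3.2, t4.1} on (t4, t3, t1, t2); out.j = own outer ports

{out.1} {out.2} {t1.1} {t1.2, t2.1} {t2.2, t4.2} {t3.1} {t3.2, t4.1}


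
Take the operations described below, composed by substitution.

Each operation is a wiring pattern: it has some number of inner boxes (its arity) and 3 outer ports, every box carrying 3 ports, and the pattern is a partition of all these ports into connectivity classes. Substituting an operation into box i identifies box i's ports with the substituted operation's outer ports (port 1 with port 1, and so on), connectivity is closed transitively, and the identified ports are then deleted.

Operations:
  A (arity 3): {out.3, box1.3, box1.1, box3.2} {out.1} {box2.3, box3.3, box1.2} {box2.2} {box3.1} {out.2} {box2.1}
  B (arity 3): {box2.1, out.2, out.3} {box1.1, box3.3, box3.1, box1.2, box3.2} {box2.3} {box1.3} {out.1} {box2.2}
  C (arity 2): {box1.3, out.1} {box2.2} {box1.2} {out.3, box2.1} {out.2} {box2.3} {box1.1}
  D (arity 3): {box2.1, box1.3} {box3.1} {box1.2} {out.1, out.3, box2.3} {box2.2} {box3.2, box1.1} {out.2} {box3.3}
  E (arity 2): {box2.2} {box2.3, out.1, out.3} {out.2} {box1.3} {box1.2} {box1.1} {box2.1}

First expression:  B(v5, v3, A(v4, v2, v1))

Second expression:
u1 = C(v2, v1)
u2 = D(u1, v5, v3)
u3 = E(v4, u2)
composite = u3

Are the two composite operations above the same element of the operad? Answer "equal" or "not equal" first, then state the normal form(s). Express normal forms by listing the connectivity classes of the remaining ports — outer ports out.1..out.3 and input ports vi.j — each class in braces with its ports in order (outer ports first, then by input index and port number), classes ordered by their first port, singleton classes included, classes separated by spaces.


The first composite normalizes to {out.1} {out.2, out.3, v3.1} {v1.1} {v1.2, v4.1, v4.3, v5.1, v5.2} {v1.3, v2.3, v4.2} {v2.1} {v2.2} {v3.2} {v3.3} {v5.3}
The second composite normalizes to {out.1, out.3, v5.3} {out.2} {v1.1, v5.1} {v1.2} {v1.3} {v2.1} {v2.2} {v2.3, v3.2} {v3.1} {v3.3} {v4.1} {v4.2} {v4.3} {v5.2}
The normal forms differ: not equal.

not equal: they reduce to {out.1} {out.2, out.3, v3.1} {v1.1} {v1.2, v4.1, v4.3, v5.1, v5.2} {v1.3, v2.3, v4.2} {v2.1} {v2.2} {v3.2} {v3.3} {v5.3} and {out.1, out.3, v5.3} {out.2} {v1.1, v5.1} {v1.2} {v1.3} {v2.1} {v2.2} {v2.3, v3.2} {v3.1} {v3.3} {v4.1} {v4.2} {v4.3} {v5.2}


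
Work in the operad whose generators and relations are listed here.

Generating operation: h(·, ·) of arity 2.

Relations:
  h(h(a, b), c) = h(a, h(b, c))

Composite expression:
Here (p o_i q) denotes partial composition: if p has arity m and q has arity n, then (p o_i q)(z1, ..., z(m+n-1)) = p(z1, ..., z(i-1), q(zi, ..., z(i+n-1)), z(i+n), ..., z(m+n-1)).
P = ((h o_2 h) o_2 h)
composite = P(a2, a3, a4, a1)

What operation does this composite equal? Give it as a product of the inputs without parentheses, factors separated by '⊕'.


a2 ⊕ a3 ⊕ a4 ⊕ a1

Every regrouping of h is equal, so read the a-inputs in written order.
h(a3, a4) spells out as a3 ⊕ a4
h(h(a3, a4), a1) spells out as a3 ⊕ a4 ⊕ a1
h(a2, h(h(a3, a4), a1)) spells out as a2 ⊕ a3 ⊕ a4 ⊕ a1


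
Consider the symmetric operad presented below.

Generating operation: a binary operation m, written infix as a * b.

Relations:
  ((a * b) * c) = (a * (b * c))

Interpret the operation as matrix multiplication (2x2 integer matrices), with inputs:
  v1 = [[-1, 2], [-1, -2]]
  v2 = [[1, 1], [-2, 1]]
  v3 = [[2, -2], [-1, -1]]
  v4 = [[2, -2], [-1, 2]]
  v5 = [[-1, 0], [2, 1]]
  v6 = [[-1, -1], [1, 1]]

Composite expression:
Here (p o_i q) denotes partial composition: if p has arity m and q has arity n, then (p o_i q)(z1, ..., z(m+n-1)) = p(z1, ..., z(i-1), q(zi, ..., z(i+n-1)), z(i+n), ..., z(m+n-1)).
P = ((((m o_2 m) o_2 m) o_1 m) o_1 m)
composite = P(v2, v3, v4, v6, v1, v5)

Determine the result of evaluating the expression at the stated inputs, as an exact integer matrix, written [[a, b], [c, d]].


(v2 * v3) = [[1, -3], [-5, 3]]
((v2 * v3) * v4) = [[5, -8], [-13, 16]]
(v6 * v1) = [[2, 0], [-2, 0]]
((v6 * v1) * v5) = [[-2, 0], [2, 0]]
(((v2 * v3) * v4) * ((v6 * v1) * v5)) = [[-26, 0], [58, 0]]

[[-26, 0], [58, 0]]


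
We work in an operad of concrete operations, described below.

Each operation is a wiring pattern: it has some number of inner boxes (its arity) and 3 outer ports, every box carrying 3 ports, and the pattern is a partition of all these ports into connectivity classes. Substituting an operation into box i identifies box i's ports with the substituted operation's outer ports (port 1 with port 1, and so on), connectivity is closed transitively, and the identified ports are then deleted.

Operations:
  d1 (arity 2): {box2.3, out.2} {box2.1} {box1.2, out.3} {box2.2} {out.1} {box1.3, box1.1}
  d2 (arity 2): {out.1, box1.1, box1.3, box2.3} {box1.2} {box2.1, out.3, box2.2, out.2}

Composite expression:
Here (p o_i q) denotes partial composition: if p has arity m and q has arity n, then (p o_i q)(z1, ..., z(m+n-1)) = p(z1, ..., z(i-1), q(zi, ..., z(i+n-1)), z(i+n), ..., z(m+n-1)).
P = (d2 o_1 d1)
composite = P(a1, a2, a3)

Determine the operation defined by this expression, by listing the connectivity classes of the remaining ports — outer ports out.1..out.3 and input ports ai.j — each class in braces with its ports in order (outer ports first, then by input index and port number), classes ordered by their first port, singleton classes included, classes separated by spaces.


{out.1, a1.2, a3.3} {out.2, out.3, a3.1, a3.2} {a1.1, a1.3} {a2.1} {a2.2} {a2.3}


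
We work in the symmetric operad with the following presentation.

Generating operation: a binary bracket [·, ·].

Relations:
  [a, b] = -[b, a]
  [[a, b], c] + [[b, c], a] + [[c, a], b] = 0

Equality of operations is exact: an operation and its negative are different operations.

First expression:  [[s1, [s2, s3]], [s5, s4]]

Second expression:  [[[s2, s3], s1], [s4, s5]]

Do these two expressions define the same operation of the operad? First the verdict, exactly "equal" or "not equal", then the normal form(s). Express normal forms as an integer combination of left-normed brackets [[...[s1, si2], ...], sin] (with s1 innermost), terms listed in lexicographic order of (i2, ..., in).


equal; the common form is -[[[[s1, s2], s3], s4], s5] + [[[[s1, s2], s3], s5], s4] + [[[[s1, s3], s2], s4], s5] - [[[[s1, s3], s2], s5], s4]


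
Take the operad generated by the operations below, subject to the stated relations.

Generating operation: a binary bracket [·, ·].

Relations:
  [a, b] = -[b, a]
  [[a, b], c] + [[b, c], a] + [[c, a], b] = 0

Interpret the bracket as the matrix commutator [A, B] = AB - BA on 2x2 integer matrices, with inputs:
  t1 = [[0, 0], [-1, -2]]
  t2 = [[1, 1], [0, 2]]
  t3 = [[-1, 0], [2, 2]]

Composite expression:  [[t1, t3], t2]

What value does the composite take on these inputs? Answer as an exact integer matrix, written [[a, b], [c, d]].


[[1, 0], [1, -1]]

[t1, t3] = [[0, 0], [-1, 0]]
[[t1, t3], t2] = [[1, 0], [1, -1]]


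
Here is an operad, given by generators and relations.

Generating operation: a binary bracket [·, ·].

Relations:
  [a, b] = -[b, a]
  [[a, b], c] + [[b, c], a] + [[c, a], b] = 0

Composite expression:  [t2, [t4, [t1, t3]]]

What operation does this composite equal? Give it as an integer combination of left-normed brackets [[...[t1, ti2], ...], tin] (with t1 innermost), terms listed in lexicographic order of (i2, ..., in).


[[[t1, t3], t4], t2]


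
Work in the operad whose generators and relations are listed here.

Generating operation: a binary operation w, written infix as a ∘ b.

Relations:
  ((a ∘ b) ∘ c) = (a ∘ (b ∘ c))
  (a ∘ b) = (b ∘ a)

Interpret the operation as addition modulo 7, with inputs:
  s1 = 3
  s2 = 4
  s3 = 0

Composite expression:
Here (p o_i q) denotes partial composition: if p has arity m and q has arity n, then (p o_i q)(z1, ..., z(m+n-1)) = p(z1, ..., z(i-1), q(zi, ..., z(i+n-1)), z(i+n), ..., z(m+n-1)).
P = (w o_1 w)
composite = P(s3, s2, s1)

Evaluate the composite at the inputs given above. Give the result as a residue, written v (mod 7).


(s3 ∘ s2) = 4
((s3 ∘ s2) ∘ s1) = 0

0 (mod 7)


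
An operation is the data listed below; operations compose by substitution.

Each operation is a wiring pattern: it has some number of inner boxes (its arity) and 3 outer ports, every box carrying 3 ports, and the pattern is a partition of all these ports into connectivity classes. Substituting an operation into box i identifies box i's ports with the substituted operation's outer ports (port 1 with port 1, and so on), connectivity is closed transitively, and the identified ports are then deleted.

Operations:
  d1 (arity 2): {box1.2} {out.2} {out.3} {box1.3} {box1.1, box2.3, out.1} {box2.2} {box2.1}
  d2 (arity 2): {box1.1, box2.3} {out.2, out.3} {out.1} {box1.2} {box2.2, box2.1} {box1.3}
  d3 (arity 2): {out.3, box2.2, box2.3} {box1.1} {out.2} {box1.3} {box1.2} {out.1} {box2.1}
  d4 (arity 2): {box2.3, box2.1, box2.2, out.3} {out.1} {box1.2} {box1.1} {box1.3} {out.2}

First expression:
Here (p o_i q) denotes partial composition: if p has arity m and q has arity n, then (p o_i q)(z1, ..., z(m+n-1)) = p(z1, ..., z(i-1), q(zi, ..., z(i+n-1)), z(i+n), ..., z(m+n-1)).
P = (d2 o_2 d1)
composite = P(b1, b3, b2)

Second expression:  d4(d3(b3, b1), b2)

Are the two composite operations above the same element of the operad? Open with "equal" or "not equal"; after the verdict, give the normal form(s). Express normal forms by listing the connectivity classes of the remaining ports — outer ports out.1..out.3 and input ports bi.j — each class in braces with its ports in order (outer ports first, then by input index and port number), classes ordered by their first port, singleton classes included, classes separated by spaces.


not equal; the first gives {out.1} {out.2, out.3} {b1.1} {b1.2} {b1.3} {b2.1} {b2.2} {b2.3, b3.1} {b3.2} {b3.3} and the second {out.1} {out.2} {out.3, b2.1, b2.2, b2.3} {b1.1} {b1.2, b1.3} {b3.1} {b3.2} {b3.3}

The first composite normalizes to {out.1} {out.2, out.3} {b1.1} {b1.2} {b1.3} {b2.1} {b2.2} {b2.3, b3.1} {b3.2} {b3.3}
The second composite normalizes to {out.1} {out.2} {out.3, b2.1, b2.2, b2.3} {b1.1} {b1.2, b1.3} {b3.1} {b3.2} {b3.3}
Distinct normal forms: not equal.


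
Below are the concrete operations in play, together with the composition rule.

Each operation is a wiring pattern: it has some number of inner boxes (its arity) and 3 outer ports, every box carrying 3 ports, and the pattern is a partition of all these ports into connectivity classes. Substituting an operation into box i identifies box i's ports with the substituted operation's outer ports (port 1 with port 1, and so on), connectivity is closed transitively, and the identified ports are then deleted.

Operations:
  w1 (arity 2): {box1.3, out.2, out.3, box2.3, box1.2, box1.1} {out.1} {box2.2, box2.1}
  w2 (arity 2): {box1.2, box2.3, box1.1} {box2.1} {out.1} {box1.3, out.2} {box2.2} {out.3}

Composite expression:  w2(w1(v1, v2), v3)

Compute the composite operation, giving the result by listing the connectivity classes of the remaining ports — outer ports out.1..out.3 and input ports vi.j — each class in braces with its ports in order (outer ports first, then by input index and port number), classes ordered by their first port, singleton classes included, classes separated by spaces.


Reachability decides: close wires over w2-identified ports.
stage w1: inputs (v1, v2), connectivity {out.1} {out.2, out.3, v1.1, v1.2, v1.3, v2.3} {v2.1, v2.2}, out.j its boundary
stage w2: inputs (v1, v2, v3), connectivity {out.1} {out.2, v1.1, v1.2, v1.3, v2.3, v3.3} {out.3} {v2.1, v2.2} {v3.1} {v3.2}, out.j its boundary

{out.1} {out.2, v1.1, v1.2, v1.3, v2.3, v3.3} {out.3} {v2.1, v2.2} {v3.1} {v3.2}


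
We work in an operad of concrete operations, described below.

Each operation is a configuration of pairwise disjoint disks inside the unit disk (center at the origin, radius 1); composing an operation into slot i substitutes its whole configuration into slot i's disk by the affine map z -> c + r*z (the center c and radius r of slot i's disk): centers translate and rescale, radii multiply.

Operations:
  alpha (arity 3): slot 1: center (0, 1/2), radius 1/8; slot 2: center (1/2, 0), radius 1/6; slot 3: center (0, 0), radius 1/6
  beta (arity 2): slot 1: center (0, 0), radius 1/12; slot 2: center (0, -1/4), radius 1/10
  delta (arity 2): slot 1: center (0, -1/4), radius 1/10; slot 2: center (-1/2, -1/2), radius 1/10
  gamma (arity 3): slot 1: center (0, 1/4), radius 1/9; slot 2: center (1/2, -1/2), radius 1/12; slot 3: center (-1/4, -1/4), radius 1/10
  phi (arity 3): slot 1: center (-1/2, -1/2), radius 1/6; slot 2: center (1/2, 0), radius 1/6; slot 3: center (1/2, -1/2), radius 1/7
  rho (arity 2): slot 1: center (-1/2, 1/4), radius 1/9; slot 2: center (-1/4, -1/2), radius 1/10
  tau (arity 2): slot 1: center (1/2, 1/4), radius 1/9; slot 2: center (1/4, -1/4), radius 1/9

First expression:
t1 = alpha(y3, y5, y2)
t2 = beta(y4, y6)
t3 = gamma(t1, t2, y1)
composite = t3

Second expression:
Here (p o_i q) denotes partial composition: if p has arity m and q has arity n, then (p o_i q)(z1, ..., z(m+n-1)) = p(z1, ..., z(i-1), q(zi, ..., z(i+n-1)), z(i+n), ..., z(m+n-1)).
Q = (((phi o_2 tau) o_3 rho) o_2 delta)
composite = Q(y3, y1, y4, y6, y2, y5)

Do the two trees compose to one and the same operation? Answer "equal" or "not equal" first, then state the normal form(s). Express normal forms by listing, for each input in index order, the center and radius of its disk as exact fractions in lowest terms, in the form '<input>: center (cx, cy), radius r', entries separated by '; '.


not equal; first: y1: center (-1/4, -1/4), radius 1/10; y2: center (0, 1/4), radius 1/54; y3: center (0, 11/36), radius 1/72; y4: center (1/2, -1/2), radius 1/144; y5: center (1/18, 1/4), radius 1/54; y6: center (1/2, -25/48), radius 1/120; second: y1: center (7/12, 1/27), radius 1/540; y2: center (29/54, -11/216), radius 1/540; y3: center (-1/2, -1/2), radius 1/6; y4: center (31/54, 7/216), radius 1/540; y5: center (1/2, -1/2), radius 1/7; y6: center (115/216, -1/27), radius 1/486

Reducing the first expression gives y1: center (-1/4, -1/4), radius 1/10; y2: center (0, 1/4), radius 1/54; y3: center (0, 11/36), radius 1/72; y4: center (1/2, -1/2), radius 1/144; y5: center (1/18, 1/4), radius 1/54; y6: center (1/2, -25/48), radius 1/120
Reducing the second expression gives y1: center (7/12, 1/27), radius 1/540; y2: center (29/54, -11/216), radius 1/540; y3: center (-1/2, -1/2), radius 1/6; y4: center (31/54, 7/216), radius 1/540; y5: center (1/2, -1/2), radius 1/7; y6: center (115/216, -1/27), radius 1/486
The forms do not match — not equal.


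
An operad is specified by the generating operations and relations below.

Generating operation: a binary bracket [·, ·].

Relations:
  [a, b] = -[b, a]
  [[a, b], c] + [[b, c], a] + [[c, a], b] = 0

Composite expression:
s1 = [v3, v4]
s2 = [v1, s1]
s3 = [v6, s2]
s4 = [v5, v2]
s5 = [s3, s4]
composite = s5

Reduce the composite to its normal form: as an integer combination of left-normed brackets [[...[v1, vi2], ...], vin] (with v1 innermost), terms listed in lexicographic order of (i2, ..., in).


[[[[[v1, v3], v4], v6], v2], v5] - [[[[[v1, v3], v4], v6], v5], v2] - [[[[[v1, v4], v3], v6], v2], v5] + [[[[[v1, v4], v3], v6], v5], v2]


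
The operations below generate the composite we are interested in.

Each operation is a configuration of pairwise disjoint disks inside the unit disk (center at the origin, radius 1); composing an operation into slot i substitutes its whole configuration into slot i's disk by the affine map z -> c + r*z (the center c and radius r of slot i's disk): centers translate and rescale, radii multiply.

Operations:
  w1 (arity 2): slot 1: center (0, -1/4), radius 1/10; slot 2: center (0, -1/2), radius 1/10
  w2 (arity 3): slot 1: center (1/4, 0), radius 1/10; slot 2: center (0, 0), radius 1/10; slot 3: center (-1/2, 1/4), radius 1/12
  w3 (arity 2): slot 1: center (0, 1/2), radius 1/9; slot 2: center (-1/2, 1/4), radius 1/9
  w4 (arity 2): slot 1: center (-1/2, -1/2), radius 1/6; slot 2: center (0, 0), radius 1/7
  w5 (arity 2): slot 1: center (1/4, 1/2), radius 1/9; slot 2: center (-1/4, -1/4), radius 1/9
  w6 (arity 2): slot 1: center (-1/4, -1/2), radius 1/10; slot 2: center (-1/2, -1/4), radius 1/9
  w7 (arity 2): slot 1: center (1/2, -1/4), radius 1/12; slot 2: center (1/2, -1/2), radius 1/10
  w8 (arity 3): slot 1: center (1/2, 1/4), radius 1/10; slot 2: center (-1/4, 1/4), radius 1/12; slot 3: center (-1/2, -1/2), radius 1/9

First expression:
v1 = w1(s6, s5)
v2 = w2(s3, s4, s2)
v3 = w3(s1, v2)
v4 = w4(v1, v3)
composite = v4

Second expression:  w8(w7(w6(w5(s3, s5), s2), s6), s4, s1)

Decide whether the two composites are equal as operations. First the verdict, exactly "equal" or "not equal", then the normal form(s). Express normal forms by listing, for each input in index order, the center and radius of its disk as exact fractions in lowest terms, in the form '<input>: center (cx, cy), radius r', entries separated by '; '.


The first expression, normalized: s1: center (0, 1/14), radius 1/63; s2: center (-5/63, 5/126), radius 1/756; s3: center (-17/252, 1/28), radius 1/630; s4: center (-1/14, 1/28), radius 1/630; s5: center (-1/2, -7/12), radius 1/60; s6: center (-1/2, -13/24), radius 1/60
The second expression, normalized: s1: center (-1/2, -1/2), radius 1/9; s2: center (131/240, 107/480), radius 1/1080; s3: center (877/1600, 177/800), radius 1/10800; s4: center (-1/4, 1/4), radius 1/12; s5: center (2629/4800, 353/1600), radius 1/10800; s6: center (11/20, 1/5), radius 1/100
Different reductions; not equal.

not equal; first: s1: center (0, 1/14), radius 1/63; s2: center (-5/63, 5/126), radius 1/756; s3: center (-17/252, 1/28), radius 1/630; s4: center (-1/14, 1/28), radius 1/630; s5: center (-1/2, -7/12), radius 1/60; s6: center (-1/2, -13/24), radius 1/60; second: s1: center (-1/2, -1/2), radius 1/9; s2: center (131/240, 107/480), radius 1/1080; s3: center (877/1600, 177/800), radius 1/10800; s4: center (-1/4, 1/4), radius 1/12; s5: center (2629/4800, 353/1600), radius 1/10800; s6: center (11/20, 1/5), radius 1/100


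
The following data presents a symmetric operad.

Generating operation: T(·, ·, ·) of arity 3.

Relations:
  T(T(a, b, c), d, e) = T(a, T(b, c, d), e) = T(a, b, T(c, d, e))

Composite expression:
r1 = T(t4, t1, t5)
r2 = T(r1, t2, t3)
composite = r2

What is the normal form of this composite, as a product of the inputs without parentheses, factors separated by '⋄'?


t4 ⋄ t1 ⋄ t5 ⋄ t2 ⋄ t3

The T-tree's shape is irrelevant; the t-reading-order decides.
T(t4, t1, t5) spells out as t4 ⋄ t1 ⋄ t5
T(T(t4, t1, t5), t2, t3) spells out as t4 ⋄ t1 ⋄ t5 ⋄ t2 ⋄ t3


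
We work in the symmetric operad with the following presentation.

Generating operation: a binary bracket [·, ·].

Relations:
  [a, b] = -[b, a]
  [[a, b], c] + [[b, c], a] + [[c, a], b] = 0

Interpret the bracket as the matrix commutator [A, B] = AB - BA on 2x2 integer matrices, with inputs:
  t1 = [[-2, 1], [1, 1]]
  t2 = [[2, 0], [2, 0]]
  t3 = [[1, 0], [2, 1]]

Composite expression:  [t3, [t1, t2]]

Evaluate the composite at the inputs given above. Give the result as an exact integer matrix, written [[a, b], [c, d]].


[t1, t2] = [[2, -2], [8, -2]]
[t3, [t1, t2]] = [[4, 0], [8, -4]]

[[4, 0], [8, -4]]


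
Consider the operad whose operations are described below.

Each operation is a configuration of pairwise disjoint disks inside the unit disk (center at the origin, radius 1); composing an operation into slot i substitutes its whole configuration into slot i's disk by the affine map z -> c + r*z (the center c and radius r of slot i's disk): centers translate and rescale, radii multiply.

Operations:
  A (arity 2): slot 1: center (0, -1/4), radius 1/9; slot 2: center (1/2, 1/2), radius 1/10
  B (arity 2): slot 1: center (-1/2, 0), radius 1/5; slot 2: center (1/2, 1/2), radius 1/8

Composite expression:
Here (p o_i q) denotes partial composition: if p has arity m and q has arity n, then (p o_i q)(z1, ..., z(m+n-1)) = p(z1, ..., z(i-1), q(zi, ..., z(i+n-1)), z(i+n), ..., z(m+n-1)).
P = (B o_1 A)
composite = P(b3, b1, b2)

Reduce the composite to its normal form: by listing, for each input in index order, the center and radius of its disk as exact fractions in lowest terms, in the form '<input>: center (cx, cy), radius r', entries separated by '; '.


b1: center (-2/5, 1/10), radius 1/50; b2: center (1/2, 1/2), radius 1/8; b3: center (-1/2, -1/20), radius 1/45

Below B, radii multiply path by path; the b-disk centers shift.
input b3: applying the 2 nested substitutions gives center (-1/2, -1/20), radius 1/45
input b1: applying the 2 nested substitutions gives center (-2/5, 1/10), radius 1/50
input b2: applying the 1 nested substitution gives center (1/2, 1/2), radius 1/8


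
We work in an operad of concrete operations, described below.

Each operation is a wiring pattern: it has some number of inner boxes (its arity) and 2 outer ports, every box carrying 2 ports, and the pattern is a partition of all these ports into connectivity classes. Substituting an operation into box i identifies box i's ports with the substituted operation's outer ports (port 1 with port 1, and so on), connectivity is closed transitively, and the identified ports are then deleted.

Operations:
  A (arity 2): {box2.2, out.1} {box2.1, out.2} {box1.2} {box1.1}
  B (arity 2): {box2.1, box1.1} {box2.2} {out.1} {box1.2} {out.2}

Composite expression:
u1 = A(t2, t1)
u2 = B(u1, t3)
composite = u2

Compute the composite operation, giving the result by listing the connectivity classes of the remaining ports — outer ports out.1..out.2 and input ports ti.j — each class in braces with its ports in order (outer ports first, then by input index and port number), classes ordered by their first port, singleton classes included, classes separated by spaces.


{out.1} {out.2} {t1.1} {t1.2, t3.1} {t2.1} {t2.2} {t3.2}

Reachability decides: close wires over B-identified ports.
after A, the pattern on (t2, t1) reads {out.1, t1.2} {out.2, t1.1} {t2.1} {t2.2} (out.j = its outer ports)
after B, the pattern on (t2, t1, t3) reads {out.1} {out.2} {t1.1} {t1.2, t3.1} {t2.1} {t2.2} {t3.2} (out.j = its outer ports)


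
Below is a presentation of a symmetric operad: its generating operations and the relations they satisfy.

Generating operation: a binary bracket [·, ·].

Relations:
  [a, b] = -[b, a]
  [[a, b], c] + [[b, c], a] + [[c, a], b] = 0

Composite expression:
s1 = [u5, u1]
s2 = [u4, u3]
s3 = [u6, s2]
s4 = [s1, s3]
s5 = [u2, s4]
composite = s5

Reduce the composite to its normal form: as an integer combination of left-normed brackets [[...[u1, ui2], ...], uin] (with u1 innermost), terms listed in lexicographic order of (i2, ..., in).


[[[[[u1, u5], u3], u4], u6], u2] - [[[[[u1, u5], u4], u3], u6], u2] - [[[[[u1, u5], u6], u3], u4], u2] + [[[[[u1, u5], u6], u4], u3], u2]


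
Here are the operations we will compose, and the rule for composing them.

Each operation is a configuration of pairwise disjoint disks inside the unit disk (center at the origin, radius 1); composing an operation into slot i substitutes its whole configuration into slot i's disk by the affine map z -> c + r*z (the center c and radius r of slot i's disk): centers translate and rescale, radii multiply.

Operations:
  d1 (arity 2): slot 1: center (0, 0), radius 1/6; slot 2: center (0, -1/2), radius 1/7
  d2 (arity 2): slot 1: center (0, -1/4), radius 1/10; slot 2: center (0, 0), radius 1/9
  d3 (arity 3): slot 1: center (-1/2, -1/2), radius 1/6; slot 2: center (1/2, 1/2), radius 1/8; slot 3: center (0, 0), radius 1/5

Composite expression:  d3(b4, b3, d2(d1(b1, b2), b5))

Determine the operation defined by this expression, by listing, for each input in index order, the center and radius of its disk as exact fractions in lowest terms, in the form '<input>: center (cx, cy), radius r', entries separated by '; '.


Nesting under d3 composes maps z -> c + r*z down each b-path.
tracing b4 down its 1-map path: center (-1/2, -1/2), radius 1/6
tracing b3 down its 1-map path: center (1/2, 1/2), radius 1/8
tracing b1 down its 3-map path: center (0, -1/20), radius 1/300
tracing b2 down its 3-map path: center (0, -3/50), radius 1/350
tracing b5 down its 2-map path: center (0, 0), radius 1/45

b1: center (0, -1/20), radius 1/300; b2: center (0, -3/50), radius 1/350; b3: center (1/2, 1/2), radius 1/8; b4: center (-1/2, -1/2), radius 1/6; b5: center (0, 0), radius 1/45


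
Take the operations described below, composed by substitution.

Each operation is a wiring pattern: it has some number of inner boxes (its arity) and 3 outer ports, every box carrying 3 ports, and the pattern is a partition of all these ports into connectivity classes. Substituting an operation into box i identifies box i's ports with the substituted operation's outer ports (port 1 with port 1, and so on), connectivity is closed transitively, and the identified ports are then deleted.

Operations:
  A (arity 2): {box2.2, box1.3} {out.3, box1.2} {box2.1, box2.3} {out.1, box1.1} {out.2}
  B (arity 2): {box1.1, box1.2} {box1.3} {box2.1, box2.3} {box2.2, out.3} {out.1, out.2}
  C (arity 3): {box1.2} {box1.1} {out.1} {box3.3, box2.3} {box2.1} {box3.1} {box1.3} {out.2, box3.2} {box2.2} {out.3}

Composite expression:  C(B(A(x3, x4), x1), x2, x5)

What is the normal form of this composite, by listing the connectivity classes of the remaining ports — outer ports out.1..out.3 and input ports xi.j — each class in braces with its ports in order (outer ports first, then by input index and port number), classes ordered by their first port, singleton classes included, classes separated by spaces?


{out.1} {out.2, x5.2} {out.3} {x1.1, x1.3} {x1.2} {x2.1} {x2.2} {x2.3, x5.3} {x3.1} {x3.2} {x3.3, x4.2} {x4.1, x4.3} {x5.1}

Treat the ports identified at C as solder joints: merge, then drop.
the subtree at A composes to {out.1, x3.1} {out.2} {out.3, x3.2} {x3.3, x4.2} {x4.1, x4.3} on (x3, x4); out.j = own outer ports
the subtree at B composes to {out.1, out.2} {out.3, x1.2} {x1.1, x1.3} {x3.1} {x3.2} {x3.3, x4.2} {x4.1, x4.3} on (x3, x4, x1); out.j = own outer ports
the subtree at C composes to {out.1} {out.2, x5.2} {out.3} {x1.1, x1.3} {x1.2} {x2.1} {x2.2} {x2.3, x5.3} {x3.1} {x3.2} {x3.3, x4.2} {x4.1, x4.3} {x5.1} on (x3, x4, x1, x2, x5); out.j = own outer ports


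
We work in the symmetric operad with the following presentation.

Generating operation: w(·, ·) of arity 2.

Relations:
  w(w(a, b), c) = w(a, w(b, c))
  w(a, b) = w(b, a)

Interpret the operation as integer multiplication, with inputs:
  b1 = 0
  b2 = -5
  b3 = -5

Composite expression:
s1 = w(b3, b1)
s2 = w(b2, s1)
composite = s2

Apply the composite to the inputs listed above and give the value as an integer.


0

w(b3, b1) = 0
w(b2, w(b3, b1)) = 0


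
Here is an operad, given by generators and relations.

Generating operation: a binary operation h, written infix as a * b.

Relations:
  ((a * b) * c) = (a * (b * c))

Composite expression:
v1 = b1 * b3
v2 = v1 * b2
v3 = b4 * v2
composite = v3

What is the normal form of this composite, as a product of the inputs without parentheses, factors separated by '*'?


Under associativity of h, the answer is the b's in reading order.
(b1 * b3) unparenthesizes to b1 * b3
((b1 * b3) * b2) unparenthesizes to b1 * b3 * b2
(b4 * ((b1 * b3) * b2)) unparenthesizes to b4 * b1 * b3 * b2

b4 * b1 * b3 * b2
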